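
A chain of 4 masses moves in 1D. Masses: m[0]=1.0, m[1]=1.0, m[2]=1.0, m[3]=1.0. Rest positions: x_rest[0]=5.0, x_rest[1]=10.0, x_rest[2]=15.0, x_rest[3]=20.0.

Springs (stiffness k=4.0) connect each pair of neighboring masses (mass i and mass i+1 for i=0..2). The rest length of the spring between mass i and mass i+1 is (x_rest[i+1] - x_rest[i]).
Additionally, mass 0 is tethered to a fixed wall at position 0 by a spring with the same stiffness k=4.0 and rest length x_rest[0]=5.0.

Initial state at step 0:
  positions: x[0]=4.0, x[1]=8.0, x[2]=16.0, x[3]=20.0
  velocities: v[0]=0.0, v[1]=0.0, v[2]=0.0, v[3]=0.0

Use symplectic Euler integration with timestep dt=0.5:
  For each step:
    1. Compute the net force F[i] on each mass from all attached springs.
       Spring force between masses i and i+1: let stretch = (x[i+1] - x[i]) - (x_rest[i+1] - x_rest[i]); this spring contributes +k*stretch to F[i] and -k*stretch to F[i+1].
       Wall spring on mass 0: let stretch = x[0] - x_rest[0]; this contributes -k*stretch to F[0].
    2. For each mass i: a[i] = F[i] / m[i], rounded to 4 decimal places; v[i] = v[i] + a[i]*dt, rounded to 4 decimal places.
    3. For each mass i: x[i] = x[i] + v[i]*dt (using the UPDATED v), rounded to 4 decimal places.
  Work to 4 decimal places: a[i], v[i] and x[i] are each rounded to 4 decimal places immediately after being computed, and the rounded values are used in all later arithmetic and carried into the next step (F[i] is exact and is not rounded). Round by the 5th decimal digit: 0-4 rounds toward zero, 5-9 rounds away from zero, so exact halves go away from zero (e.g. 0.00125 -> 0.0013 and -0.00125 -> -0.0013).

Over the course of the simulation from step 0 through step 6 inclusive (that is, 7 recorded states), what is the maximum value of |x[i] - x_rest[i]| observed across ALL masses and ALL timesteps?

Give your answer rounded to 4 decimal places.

Answer: 3.0000

Derivation:
Step 0: x=[4.0000 8.0000 16.0000 20.0000] v=[0.0000 0.0000 0.0000 0.0000]
Step 1: x=[4.0000 12.0000 12.0000 21.0000] v=[0.0000 8.0000 -8.0000 2.0000]
Step 2: x=[8.0000 8.0000 17.0000 18.0000] v=[8.0000 -8.0000 10.0000 -6.0000]
Step 3: x=[4.0000 13.0000 14.0000 19.0000] v=[-8.0000 10.0000 -6.0000 2.0000]
Step 4: x=[5.0000 10.0000 15.0000 20.0000] v=[2.0000 -6.0000 2.0000 2.0000]
Step 5: x=[6.0000 7.0000 16.0000 21.0000] v=[2.0000 -6.0000 2.0000 2.0000]
Step 6: x=[2.0000 12.0000 13.0000 22.0000] v=[-8.0000 10.0000 -6.0000 2.0000]
Max displacement = 3.0000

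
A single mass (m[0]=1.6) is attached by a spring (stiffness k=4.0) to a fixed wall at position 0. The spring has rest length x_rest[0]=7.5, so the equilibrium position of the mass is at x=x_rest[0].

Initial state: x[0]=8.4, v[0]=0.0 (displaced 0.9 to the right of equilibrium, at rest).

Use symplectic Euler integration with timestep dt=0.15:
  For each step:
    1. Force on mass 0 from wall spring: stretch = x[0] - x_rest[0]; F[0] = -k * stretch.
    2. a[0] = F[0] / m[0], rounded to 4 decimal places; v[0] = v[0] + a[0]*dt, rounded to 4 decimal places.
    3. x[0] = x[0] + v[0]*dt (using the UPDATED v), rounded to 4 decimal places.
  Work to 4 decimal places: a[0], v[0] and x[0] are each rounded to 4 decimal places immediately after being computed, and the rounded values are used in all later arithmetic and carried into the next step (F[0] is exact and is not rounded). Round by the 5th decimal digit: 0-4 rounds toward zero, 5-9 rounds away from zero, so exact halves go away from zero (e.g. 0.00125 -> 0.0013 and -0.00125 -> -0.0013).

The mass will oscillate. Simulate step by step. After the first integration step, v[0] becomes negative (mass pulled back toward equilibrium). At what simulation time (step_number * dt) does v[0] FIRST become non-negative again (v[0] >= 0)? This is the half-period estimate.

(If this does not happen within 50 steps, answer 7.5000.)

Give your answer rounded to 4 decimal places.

Step 0: x=[8.4000] v=[0.0000]
Step 1: x=[8.3494] v=[-0.3375]
Step 2: x=[8.2510] v=[-0.6560]
Step 3: x=[8.1104] v=[-0.9376]
Step 4: x=[7.9354] v=[-1.1665]
Step 5: x=[7.7359] v=[-1.3298]
Step 6: x=[7.5232] v=[-1.4183]
Step 7: x=[7.3092] v=[-1.4270]
Step 8: x=[7.1059] v=[-1.3555]
Step 9: x=[6.9247] v=[-1.2077]
Step 10: x=[6.7759] v=[-0.9920]
Step 11: x=[6.6678] v=[-0.7205]
Step 12: x=[6.6065] v=[-0.4084]
Step 13: x=[6.5955] v=[-0.0733]
Step 14: x=[6.6354] v=[0.2659]
First v>=0 after going negative at step 14, time=2.1000

Answer: 2.1000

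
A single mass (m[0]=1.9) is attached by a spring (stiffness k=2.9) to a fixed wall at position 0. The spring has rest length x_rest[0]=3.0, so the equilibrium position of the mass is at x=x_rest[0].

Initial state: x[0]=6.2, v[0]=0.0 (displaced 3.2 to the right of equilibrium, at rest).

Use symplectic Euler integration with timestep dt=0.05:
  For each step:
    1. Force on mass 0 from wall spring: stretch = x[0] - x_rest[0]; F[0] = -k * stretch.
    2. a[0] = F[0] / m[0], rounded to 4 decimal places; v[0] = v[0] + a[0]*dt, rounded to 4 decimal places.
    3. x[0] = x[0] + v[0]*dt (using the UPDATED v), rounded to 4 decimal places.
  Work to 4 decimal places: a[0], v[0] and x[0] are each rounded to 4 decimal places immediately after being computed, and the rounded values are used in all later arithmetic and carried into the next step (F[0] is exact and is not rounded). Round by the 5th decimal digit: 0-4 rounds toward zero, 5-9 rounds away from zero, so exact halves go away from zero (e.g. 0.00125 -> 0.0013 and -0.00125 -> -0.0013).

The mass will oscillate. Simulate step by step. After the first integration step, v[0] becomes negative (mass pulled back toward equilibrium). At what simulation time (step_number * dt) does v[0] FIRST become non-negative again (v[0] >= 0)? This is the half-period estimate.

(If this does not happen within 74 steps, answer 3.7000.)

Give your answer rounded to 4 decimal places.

Step 0: x=[6.2000] v=[0.0000]
Step 1: x=[6.1878] v=[-0.2442]
Step 2: x=[6.1634] v=[-0.4875]
Step 3: x=[6.1270] v=[-0.7289]
Step 4: x=[6.0786] v=[-0.9675]
Step 5: x=[6.0185] v=[-1.2024]
Step 6: x=[5.9469] v=[-1.4328]
Step 7: x=[5.8640] v=[-1.6577]
Step 8: x=[5.7702] v=[-1.8763]
Step 9: x=[5.6658] v=[-2.0877]
Step 10: x=[5.5512] v=[-2.2911]
Step 11: x=[5.4269] v=[-2.4858]
Step 12: x=[5.2934] v=[-2.6710]
Step 13: x=[5.1511] v=[-2.8460]
Step 14: x=[5.0006] v=[-3.0102]
Step 15: x=[4.8425] v=[-3.1629]
Step 16: x=[4.6773] v=[-3.3035]
Step 17: x=[4.5057] v=[-3.4315]
Step 18: x=[4.3284] v=[-3.5464]
Step 19: x=[4.1460] v=[-3.6478]
Step 20: x=[3.9592] v=[-3.7353]
Step 21: x=[3.7688] v=[-3.8085]
Step 22: x=[3.5754] v=[-3.8672]
Step 23: x=[3.3798] v=[-3.9111]
Step 24: x=[3.1828] v=[-3.9401]
Step 25: x=[2.9851] v=[-3.9541]
Step 26: x=[2.7875] v=[-3.9530]
Step 27: x=[2.5907] v=[-3.9368]
Step 28: x=[2.3954] v=[-3.9056]
Step 29: x=[2.2024] v=[-3.8595]
Step 30: x=[2.0125] v=[-3.7986]
Step 31: x=[1.8263] v=[-3.7232]
Step 32: x=[1.6446] v=[-3.6336]
Step 33: x=[1.4681] v=[-3.5302]
Step 34: x=[1.2974] v=[-3.4133]
Step 35: x=[1.1332] v=[-3.2834]
Step 36: x=[0.9762] v=[-3.1409]
Step 37: x=[0.8269] v=[-2.9865]
Step 38: x=[0.6859] v=[-2.8207]
Step 39: x=[0.5537] v=[-2.6441]
Step 40: x=[0.4308] v=[-2.4574]
Step 41: x=[0.3177] v=[-2.2613]
Step 42: x=[0.2149] v=[-2.0566]
Step 43: x=[0.1227] v=[-1.8441]
Step 44: x=[0.0415] v=[-1.6245]
Step 45: x=[-0.0284] v=[-1.3987]
Step 46: x=[-0.0868] v=[-1.1676]
Step 47: x=[-0.1334] v=[-0.9320]
Step 48: x=[-0.1680] v=[-0.6929]
Step 49: x=[-0.1906] v=[-0.4511]
Step 50: x=[-0.2010] v=[-0.2076]
Step 51: x=[-0.1992] v=[0.0367]
First v>=0 after going negative at step 51, time=2.5500

Answer: 2.5500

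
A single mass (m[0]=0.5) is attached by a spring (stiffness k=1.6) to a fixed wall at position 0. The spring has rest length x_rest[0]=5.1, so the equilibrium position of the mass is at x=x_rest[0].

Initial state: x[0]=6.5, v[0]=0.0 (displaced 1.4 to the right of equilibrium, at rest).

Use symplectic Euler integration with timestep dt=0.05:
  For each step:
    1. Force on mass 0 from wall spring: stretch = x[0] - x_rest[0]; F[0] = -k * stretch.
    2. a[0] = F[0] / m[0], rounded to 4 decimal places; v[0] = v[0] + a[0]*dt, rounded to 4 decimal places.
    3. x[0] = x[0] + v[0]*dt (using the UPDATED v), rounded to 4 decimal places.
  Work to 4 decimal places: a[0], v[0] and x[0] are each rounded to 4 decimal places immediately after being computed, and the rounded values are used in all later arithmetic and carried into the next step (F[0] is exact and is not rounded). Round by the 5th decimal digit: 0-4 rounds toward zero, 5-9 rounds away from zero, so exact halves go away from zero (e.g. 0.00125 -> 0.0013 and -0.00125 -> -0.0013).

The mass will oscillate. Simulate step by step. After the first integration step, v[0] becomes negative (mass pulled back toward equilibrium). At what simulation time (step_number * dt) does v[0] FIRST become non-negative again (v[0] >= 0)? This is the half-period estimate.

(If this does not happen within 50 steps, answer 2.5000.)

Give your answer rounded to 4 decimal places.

Answer: 1.8000

Derivation:
Step 0: x=[6.5000] v=[0.0000]
Step 1: x=[6.4888] v=[-0.2240]
Step 2: x=[6.4665] v=[-0.4462]
Step 3: x=[6.4333] v=[-0.6648]
Step 4: x=[6.3894] v=[-0.8781]
Step 5: x=[6.3352] v=[-1.0844]
Step 6: x=[6.2711] v=[-1.2820]
Step 7: x=[6.1976] v=[-1.4694]
Step 8: x=[6.1154] v=[-1.6450]
Step 9: x=[6.0250] v=[-1.8075]
Step 10: x=[5.9272] v=[-1.9555]
Step 11: x=[5.8228] v=[-2.0879]
Step 12: x=[5.7126] v=[-2.2036]
Step 13: x=[5.5975] v=[-2.3016]
Step 14: x=[5.4784] v=[-2.3812]
Step 15: x=[5.3563] v=[-2.4417]
Step 16: x=[5.2322] v=[-2.4827]
Step 17: x=[5.1070] v=[-2.5039]
Step 18: x=[4.9818] v=[-2.5050]
Step 19: x=[4.8575] v=[-2.4861]
Step 20: x=[4.7351] v=[-2.4473]
Step 21: x=[4.6157] v=[-2.3889]
Step 22: x=[4.5001] v=[-2.3114]
Step 23: x=[4.3893] v=[-2.2154]
Step 24: x=[4.2842] v=[-2.1017]
Step 25: x=[4.1856] v=[-1.9712]
Step 26: x=[4.0944] v=[-1.8249]
Step 27: x=[4.0112] v=[-1.6640]
Step 28: x=[3.9367] v=[-1.4898]
Step 29: x=[3.8715] v=[-1.3037]
Step 30: x=[3.8161] v=[-1.1071]
Step 31: x=[3.7710] v=[-0.9017]
Step 32: x=[3.7365] v=[-0.6891]
Step 33: x=[3.7130] v=[-0.4709]
Step 34: x=[3.7006] v=[-0.2490]
Step 35: x=[3.6993] v=[-0.0251]
Step 36: x=[3.7093] v=[0.1990]
First v>=0 after going negative at step 36, time=1.8000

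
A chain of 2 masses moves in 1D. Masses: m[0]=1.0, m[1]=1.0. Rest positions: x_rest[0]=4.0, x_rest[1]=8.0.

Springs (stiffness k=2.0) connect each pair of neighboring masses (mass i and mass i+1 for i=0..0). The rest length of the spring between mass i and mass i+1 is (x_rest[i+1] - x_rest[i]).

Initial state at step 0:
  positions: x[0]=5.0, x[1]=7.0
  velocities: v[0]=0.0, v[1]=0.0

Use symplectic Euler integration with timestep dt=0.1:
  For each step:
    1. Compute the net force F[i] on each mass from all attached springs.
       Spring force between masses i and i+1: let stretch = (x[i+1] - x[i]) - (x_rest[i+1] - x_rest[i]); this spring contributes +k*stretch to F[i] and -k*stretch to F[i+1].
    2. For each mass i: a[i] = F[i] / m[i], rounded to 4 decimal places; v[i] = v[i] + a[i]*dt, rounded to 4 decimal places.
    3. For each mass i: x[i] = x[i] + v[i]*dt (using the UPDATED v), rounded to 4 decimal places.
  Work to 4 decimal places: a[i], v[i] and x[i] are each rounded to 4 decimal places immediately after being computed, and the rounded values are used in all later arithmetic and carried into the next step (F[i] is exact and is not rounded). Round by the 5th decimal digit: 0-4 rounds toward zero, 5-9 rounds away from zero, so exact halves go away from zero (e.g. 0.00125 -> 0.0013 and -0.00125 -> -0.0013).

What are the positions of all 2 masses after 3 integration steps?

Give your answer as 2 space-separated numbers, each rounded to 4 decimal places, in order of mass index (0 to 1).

Answer: 4.7679 7.2321

Derivation:
Step 0: x=[5.0000 7.0000] v=[0.0000 0.0000]
Step 1: x=[4.9600 7.0400] v=[-0.4000 0.4000]
Step 2: x=[4.8816 7.1184] v=[-0.7840 0.7840]
Step 3: x=[4.7679 7.2321] v=[-1.1366 1.1366]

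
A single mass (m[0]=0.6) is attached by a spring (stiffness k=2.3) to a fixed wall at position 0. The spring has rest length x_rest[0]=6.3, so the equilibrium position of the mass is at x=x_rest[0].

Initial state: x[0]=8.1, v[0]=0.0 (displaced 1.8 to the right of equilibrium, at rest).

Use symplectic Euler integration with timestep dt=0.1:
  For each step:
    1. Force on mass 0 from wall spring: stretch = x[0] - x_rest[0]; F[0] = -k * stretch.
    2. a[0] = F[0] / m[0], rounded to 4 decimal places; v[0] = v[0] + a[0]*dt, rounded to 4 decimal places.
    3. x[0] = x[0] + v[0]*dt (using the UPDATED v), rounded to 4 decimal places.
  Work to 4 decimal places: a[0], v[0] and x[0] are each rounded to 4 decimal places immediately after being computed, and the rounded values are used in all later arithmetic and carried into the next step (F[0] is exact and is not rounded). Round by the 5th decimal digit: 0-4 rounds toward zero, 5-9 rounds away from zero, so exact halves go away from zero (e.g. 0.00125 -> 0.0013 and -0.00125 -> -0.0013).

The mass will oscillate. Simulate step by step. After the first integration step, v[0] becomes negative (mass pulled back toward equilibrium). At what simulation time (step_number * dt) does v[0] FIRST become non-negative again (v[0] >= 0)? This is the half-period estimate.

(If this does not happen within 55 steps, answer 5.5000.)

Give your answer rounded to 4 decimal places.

Answer: 1.7000

Derivation:
Step 0: x=[8.1000] v=[0.0000]
Step 1: x=[8.0310] v=[-0.6900]
Step 2: x=[7.8956] v=[-1.3536]
Step 3: x=[7.6991] v=[-1.9653]
Step 4: x=[7.4489] v=[-2.5016]
Step 5: x=[7.1547] v=[-2.9420]
Step 6: x=[6.8277] v=[-3.2696]
Step 7: x=[6.4805] v=[-3.4719]
Step 8: x=[6.1264] v=[-3.5411]
Step 9: x=[5.7789] v=[-3.4746]
Step 10: x=[5.4514] v=[-3.2748]
Step 11: x=[5.1565] v=[-2.9495]
Step 12: x=[4.9054] v=[-2.5112]
Step 13: x=[4.7077] v=[-1.9766]
Step 14: x=[4.5711] v=[-1.3662]
Step 15: x=[4.5008] v=[-0.7035]
Step 16: x=[4.4994] v=[-0.0138]
Step 17: x=[4.5670] v=[0.6764]
First v>=0 after going negative at step 17, time=1.7000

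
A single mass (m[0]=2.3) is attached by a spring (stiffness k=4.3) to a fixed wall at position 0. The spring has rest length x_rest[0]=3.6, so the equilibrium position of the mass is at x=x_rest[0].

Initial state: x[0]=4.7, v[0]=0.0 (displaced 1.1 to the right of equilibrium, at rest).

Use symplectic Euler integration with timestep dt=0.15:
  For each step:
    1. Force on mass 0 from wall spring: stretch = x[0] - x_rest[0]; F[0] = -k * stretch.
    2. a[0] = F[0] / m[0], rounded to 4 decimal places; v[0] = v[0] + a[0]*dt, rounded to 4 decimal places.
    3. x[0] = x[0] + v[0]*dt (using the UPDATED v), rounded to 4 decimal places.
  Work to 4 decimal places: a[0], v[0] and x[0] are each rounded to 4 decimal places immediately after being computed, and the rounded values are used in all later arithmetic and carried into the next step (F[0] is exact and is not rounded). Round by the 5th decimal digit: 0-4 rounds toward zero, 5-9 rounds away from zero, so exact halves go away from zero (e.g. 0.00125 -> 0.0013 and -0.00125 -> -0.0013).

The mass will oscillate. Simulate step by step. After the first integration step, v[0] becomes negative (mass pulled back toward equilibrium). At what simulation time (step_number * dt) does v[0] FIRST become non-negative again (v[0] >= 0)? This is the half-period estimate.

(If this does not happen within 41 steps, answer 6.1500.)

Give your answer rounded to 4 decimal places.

Step 0: x=[4.7000] v=[0.0000]
Step 1: x=[4.6537] v=[-0.3085]
Step 2: x=[4.5631] v=[-0.6040]
Step 3: x=[4.4320] v=[-0.8741]
Step 4: x=[4.2659] v=[-1.1074]
Step 5: x=[4.0718] v=[-1.2941]
Step 6: x=[3.8578] v=[-1.4264]
Step 7: x=[3.6330] v=[-1.4987]
Step 8: x=[3.4068] v=[-1.5080]
Step 9: x=[3.1887] v=[-1.4538]
Step 10: x=[2.9879] v=[-1.3385]
Step 11: x=[2.8129] v=[-1.1668]
Step 12: x=[2.6710] v=[-0.9461]
Step 13: x=[2.5682] v=[-0.6856]
Step 14: x=[2.5088] v=[-0.3963]
Step 15: x=[2.4953] v=[-0.0903]
Step 16: x=[2.5282] v=[0.2195]
First v>=0 after going negative at step 16, time=2.4000

Answer: 2.4000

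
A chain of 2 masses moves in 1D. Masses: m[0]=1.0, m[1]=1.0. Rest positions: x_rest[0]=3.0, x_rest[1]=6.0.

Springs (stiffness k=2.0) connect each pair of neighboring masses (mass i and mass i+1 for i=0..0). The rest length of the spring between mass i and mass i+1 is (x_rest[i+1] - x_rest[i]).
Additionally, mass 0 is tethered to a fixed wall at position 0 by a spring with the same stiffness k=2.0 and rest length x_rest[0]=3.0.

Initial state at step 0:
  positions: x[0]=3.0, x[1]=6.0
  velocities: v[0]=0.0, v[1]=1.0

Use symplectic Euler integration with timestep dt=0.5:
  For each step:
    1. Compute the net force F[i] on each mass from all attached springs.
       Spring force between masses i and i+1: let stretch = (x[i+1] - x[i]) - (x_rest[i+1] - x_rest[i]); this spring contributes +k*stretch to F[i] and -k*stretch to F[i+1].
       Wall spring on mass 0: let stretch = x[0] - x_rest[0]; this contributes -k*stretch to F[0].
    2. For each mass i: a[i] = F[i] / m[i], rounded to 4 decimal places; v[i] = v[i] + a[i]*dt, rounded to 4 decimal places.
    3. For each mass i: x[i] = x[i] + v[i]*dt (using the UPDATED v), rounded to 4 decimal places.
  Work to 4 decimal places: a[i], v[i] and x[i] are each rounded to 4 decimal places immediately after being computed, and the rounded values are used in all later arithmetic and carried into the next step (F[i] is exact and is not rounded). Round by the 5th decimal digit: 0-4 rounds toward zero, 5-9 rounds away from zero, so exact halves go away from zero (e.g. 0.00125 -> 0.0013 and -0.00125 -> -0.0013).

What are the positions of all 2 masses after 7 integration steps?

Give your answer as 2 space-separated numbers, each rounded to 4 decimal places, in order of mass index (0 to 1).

Answer: 2.8438 6.1641

Derivation:
Step 0: x=[3.0000 6.0000] v=[0.0000 1.0000]
Step 1: x=[3.0000 6.5000] v=[0.0000 1.0000]
Step 2: x=[3.2500 6.7500] v=[0.5000 0.5000]
Step 3: x=[3.6250 6.7500] v=[0.7500 0.0000]
Step 4: x=[3.7500 6.6875] v=[0.2500 -0.1250]
Step 5: x=[3.4688 6.6563] v=[-0.5625 -0.0625]
Step 6: x=[3.0469 6.5313] v=[-0.8438 -0.2500]
Step 7: x=[2.8438 6.1641] v=[-0.4063 -0.7344]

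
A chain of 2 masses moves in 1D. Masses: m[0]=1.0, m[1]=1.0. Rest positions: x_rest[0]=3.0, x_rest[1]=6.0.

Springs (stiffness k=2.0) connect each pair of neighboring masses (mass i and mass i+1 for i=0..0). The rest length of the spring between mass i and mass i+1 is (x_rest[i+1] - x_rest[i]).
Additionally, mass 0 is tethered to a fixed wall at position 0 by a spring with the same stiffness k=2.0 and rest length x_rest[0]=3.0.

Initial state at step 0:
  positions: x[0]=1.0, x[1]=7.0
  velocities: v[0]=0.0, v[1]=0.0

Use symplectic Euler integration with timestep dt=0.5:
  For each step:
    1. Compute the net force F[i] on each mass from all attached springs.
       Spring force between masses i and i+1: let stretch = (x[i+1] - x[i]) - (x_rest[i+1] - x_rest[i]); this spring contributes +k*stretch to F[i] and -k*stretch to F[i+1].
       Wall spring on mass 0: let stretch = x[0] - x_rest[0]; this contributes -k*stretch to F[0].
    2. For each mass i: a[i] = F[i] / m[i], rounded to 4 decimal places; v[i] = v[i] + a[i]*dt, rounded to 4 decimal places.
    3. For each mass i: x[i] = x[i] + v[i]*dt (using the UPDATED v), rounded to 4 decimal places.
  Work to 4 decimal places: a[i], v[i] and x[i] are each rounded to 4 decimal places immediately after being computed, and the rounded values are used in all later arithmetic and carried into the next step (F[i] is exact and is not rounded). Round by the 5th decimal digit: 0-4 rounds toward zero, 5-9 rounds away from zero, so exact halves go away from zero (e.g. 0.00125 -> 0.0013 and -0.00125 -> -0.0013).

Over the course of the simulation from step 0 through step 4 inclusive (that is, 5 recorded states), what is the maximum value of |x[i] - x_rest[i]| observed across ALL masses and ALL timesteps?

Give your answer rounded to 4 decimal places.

Answer: 2.2500

Derivation:
Step 0: x=[1.0000 7.0000] v=[0.0000 0.0000]
Step 1: x=[3.5000 5.5000] v=[5.0000 -3.0000]
Step 2: x=[5.2500 4.5000] v=[3.5000 -2.0000]
Step 3: x=[4.0000 5.3750] v=[-2.5000 1.7500]
Step 4: x=[1.4375 7.0625] v=[-5.1250 3.3750]
Max displacement = 2.2500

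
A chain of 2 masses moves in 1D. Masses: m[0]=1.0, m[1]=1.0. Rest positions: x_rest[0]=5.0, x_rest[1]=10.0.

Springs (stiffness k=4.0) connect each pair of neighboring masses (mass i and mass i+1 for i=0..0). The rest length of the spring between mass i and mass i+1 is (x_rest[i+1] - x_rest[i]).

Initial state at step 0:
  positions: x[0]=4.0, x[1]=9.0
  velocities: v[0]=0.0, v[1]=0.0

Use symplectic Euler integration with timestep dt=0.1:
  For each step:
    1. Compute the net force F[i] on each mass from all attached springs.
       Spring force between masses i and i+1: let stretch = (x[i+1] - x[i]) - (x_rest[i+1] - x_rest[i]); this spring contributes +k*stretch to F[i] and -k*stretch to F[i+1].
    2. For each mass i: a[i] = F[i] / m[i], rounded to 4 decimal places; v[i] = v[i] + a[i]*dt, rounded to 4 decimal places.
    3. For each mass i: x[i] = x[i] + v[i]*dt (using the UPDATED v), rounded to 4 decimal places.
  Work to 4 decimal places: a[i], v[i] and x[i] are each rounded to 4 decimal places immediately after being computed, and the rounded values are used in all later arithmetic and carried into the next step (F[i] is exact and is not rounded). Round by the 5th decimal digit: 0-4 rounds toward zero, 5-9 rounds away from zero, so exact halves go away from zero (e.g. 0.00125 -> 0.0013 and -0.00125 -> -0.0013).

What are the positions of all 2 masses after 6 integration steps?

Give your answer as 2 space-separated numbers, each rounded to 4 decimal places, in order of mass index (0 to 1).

Step 0: x=[4.0000 9.0000] v=[0.0000 0.0000]
Step 1: x=[4.0000 9.0000] v=[0.0000 0.0000]
Step 2: x=[4.0000 9.0000] v=[0.0000 0.0000]
Step 3: x=[4.0000 9.0000] v=[0.0000 0.0000]
Step 4: x=[4.0000 9.0000] v=[0.0000 0.0000]
Step 5: x=[4.0000 9.0000] v=[0.0000 0.0000]
Step 6: x=[4.0000 9.0000] v=[0.0000 0.0000]

Answer: 4.0000 9.0000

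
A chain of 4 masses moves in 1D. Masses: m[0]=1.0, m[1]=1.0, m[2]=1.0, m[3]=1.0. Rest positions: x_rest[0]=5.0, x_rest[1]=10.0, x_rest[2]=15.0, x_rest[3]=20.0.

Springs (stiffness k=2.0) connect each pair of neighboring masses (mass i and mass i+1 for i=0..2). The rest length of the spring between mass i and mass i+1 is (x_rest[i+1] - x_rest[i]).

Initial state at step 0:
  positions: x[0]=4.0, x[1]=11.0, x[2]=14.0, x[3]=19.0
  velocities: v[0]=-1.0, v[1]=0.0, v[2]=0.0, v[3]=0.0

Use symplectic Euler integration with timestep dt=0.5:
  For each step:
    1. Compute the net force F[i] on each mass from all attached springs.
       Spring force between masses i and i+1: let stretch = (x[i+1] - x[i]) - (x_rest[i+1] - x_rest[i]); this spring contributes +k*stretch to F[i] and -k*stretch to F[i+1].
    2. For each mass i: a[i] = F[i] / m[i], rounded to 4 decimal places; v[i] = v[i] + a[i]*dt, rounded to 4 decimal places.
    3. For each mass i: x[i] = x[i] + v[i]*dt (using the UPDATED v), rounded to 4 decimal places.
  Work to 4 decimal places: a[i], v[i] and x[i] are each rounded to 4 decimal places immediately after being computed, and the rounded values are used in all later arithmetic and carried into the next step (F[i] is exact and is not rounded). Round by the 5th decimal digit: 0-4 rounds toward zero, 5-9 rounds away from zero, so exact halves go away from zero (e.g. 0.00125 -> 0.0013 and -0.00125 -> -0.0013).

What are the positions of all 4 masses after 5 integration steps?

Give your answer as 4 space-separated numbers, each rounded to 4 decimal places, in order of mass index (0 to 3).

Step 0: x=[4.0000 11.0000 14.0000 19.0000] v=[-1.0000 0.0000 0.0000 0.0000]
Step 1: x=[4.5000 9.0000 15.0000 19.0000] v=[1.0000 -4.0000 2.0000 0.0000]
Step 2: x=[4.7500 7.7500 15.0000 19.5000] v=[0.5000 -2.5000 0.0000 1.0000]
Step 3: x=[4.0000 8.6250 13.6250 20.2500] v=[-1.5000 1.7500 -2.7500 1.5000]
Step 4: x=[3.0625 9.6875 13.0625 20.1875] v=[-1.8750 2.1250 -1.1250 -0.1250]
Step 5: x=[2.9375 9.1250 14.3750 19.0625] v=[-0.2500 -1.1250 2.6250 -2.2500]

Answer: 2.9375 9.1250 14.3750 19.0625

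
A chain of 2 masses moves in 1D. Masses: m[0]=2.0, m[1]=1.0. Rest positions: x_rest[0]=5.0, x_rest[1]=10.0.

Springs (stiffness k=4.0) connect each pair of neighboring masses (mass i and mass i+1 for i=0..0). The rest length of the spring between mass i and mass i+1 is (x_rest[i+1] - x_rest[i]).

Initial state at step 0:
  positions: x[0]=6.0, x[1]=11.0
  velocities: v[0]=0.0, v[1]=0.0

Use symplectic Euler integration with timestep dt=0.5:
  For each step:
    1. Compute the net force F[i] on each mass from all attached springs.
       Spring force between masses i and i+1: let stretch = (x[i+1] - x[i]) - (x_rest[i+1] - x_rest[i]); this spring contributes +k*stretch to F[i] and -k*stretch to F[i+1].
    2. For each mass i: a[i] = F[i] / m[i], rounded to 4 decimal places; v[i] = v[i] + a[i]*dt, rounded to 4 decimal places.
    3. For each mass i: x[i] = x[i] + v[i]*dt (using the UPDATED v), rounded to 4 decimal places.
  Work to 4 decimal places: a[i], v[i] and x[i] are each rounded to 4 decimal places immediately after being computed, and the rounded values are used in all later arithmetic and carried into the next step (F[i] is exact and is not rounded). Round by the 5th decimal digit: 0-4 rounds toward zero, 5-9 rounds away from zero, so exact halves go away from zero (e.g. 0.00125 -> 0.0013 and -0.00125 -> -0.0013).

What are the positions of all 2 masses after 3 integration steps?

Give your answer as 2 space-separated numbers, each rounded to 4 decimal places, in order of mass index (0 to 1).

Answer: 6.0000 11.0000

Derivation:
Step 0: x=[6.0000 11.0000] v=[0.0000 0.0000]
Step 1: x=[6.0000 11.0000] v=[0.0000 0.0000]
Step 2: x=[6.0000 11.0000] v=[0.0000 0.0000]
Step 3: x=[6.0000 11.0000] v=[0.0000 0.0000]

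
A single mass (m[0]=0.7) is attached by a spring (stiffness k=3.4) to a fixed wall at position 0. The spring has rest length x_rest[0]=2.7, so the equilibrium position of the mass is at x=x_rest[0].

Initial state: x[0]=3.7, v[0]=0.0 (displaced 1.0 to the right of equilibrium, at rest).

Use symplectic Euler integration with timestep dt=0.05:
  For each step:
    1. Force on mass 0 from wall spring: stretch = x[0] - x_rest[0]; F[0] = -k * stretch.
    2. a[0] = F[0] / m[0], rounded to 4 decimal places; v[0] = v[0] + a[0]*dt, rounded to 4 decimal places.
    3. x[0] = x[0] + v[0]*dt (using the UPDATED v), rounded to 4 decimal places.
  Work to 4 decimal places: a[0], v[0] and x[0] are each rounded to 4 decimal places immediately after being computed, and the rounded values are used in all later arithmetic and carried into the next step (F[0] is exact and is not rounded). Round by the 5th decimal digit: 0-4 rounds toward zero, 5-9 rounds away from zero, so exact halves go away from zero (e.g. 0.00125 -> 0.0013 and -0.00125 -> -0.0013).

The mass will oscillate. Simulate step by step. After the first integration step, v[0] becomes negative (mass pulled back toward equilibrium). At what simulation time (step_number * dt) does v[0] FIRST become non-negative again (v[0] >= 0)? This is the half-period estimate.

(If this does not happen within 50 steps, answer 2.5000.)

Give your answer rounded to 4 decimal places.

Step 0: x=[3.7000] v=[0.0000]
Step 1: x=[3.6879] v=[-0.2429]
Step 2: x=[3.6638] v=[-0.4828]
Step 3: x=[3.6280] v=[-0.7169]
Step 4: x=[3.5809] v=[-0.9423]
Step 5: x=[3.5231] v=[-1.1562]
Step 6: x=[3.4553] v=[-1.3561]
Step 7: x=[3.3783] v=[-1.5395]
Step 8: x=[3.2931] v=[-1.7042]
Step 9: x=[3.2007] v=[-1.8482]
Step 10: x=[3.1022] v=[-1.9698]
Step 11: x=[2.9988] v=[-2.0675]
Step 12: x=[2.8918] v=[-2.1401]
Step 13: x=[2.7825] v=[-2.1867]
Step 14: x=[2.6722] v=[-2.2067]
Step 15: x=[2.5622] v=[-2.2000]
Step 16: x=[2.4539] v=[-2.1665]
Step 17: x=[2.3486] v=[-2.1067]
Step 18: x=[2.2475] v=[-2.0214]
Step 19: x=[2.1519] v=[-1.9115]
Step 20: x=[2.0630] v=[-1.7784]
Step 21: x=[1.9818] v=[-1.6237]
Step 22: x=[1.9093] v=[-1.4493]
Step 23: x=[1.8464] v=[-1.2573]
Step 24: x=[1.7939] v=[-1.0500]
Step 25: x=[1.7524] v=[-0.8299]
Step 26: x=[1.7224] v=[-0.5998]
Step 27: x=[1.7043] v=[-0.3624]
Step 28: x=[1.6983] v=[-0.1206]
Step 29: x=[1.7044] v=[0.1227]
First v>=0 after going negative at step 29, time=1.4500

Answer: 1.4500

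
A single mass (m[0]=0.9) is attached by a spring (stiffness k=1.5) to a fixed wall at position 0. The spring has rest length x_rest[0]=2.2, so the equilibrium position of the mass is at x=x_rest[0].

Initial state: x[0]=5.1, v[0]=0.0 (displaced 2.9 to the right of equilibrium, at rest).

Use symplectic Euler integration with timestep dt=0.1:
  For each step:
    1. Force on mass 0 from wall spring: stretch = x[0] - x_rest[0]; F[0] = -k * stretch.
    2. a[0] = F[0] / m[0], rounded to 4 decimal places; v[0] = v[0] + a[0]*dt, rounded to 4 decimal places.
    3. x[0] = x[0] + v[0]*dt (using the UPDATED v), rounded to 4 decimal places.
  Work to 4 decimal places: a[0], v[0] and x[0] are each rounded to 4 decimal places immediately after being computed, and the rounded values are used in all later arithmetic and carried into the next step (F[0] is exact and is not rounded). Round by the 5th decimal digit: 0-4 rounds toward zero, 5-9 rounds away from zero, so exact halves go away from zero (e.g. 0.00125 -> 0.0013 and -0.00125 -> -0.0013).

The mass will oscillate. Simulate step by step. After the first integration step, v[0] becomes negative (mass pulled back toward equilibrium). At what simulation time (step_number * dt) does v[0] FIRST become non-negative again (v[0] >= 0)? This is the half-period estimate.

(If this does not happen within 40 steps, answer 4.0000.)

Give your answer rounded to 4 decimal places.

Step 0: x=[5.1000] v=[0.0000]
Step 1: x=[5.0517] v=[-0.4833]
Step 2: x=[4.9558] v=[-0.9586]
Step 3: x=[4.8140] v=[-1.4179]
Step 4: x=[4.6286] v=[-1.8536]
Step 5: x=[4.4028] v=[-2.2584]
Step 6: x=[4.1403] v=[-2.6255]
Step 7: x=[3.8454] v=[-2.9489]
Step 8: x=[3.5231] v=[-3.2231]
Step 9: x=[3.1787] v=[-3.4436]
Step 10: x=[2.8180] v=[-3.6067]
Step 11: x=[2.4470] v=[-3.7097]
Step 12: x=[2.0719] v=[-3.7509]
Step 13: x=[1.6989] v=[-3.7296]
Step 14: x=[1.3343] v=[-3.6461]
Step 15: x=[0.9841] v=[-3.5018]
Step 16: x=[0.6542] v=[-3.2992]
Step 17: x=[0.3500] v=[-3.0416]
Step 18: x=[0.0767] v=[-2.7333]
Step 19: x=[-0.1612] v=[-2.3794]
Step 20: x=[-0.3598] v=[-1.9859]
Step 21: x=[-0.5157] v=[-1.5593]
Step 22: x=[-0.6264] v=[-1.1067]
Step 23: x=[-0.6900] v=[-0.6356]
Step 24: x=[-0.7054] v=[-0.1539]
Step 25: x=[-0.6724] v=[0.3303]
First v>=0 after going negative at step 25, time=2.5000

Answer: 2.5000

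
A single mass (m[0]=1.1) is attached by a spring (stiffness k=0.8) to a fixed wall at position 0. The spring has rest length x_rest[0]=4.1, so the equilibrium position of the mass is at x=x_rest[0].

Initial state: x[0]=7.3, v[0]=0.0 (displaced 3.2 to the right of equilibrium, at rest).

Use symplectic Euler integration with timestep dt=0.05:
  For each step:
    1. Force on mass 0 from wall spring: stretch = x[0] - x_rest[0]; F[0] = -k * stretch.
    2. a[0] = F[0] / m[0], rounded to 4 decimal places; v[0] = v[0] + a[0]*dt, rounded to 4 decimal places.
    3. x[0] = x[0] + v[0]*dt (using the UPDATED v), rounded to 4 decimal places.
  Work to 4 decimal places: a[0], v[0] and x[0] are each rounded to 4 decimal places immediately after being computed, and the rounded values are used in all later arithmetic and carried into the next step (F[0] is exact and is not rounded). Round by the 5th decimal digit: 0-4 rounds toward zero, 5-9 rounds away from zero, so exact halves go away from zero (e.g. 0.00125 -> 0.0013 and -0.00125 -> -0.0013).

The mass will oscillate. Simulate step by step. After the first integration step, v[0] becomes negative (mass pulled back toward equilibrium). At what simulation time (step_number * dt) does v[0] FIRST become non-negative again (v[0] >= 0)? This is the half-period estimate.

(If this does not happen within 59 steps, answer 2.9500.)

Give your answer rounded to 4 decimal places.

Step 0: x=[7.3000] v=[0.0000]
Step 1: x=[7.2942] v=[-0.1164]
Step 2: x=[7.2826] v=[-0.2326]
Step 3: x=[7.2652] v=[-0.3483]
Step 4: x=[7.2420] v=[-0.4634]
Step 5: x=[7.2131] v=[-0.5777]
Step 6: x=[7.1786] v=[-0.6909]
Step 7: x=[7.1385] v=[-0.8029]
Step 8: x=[7.0928] v=[-0.9134]
Step 9: x=[7.0417] v=[-1.0222]
Step 10: x=[6.9852] v=[-1.1292]
Step 11: x=[6.9235] v=[-1.2341]
Step 12: x=[6.8567] v=[-1.3368]
Step 13: x=[6.7849] v=[-1.4370]
Step 14: x=[6.7082] v=[-1.5346]
Step 15: x=[6.6267] v=[-1.6294]
Step 16: x=[6.5406] v=[-1.7213]
Step 17: x=[6.4501] v=[-1.8101]
Step 18: x=[6.3553] v=[-1.8956]
Step 19: x=[6.2564] v=[-1.9776]
Step 20: x=[6.1536] v=[-2.0560]
Step 21: x=[6.0471] v=[-2.1307]
Step 22: x=[5.9370] v=[-2.2015]
Step 23: x=[5.8236] v=[-2.2683]
Step 24: x=[5.7071] v=[-2.3310]
Step 25: x=[5.5876] v=[-2.3894]
Step 26: x=[5.4654] v=[-2.4435]
Step 27: x=[5.3407] v=[-2.4932]
Step 28: x=[5.2138] v=[-2.5383]
Step 29: x=[5.0849] v=[-2.5788]
Step 30: x=[4.9542] v=[-2.6146]
Step 31: x=[4.8219] v=[-2.6457]
Step 32: x=[4.6883] v=[-2.6720]
Step 33: x=[4.5536] v=[-2.6934]
Step 34: x=[4.4181] v=[-2.7099]
Step 35: x=[4.2820] v=[-2.7215]
Step 36: x=[4.1456] v=[-2.7281]
Step 37: x=[4.0091] v=[-2.7298]
Step 38: x=[3.8728] v=[-2.7265]
Step 39: x=[3.7369] v=[-2.7182]
Step 40: x=[3.6017] v=[-2.7050]
Step 41: x=[3.4674] v=[-2.6869]
Step 42: x=[3.3342] v=[-2.6639]
Step 43: x=[3.2024] v=[-2.6361]
Step 44: x=[3.0722] v=[-2.6035]
Step 45: x=[2.9439] v=[-2.5661]
Step 46: x=[2.8177] v=[-2.5241]
Step 47: x=[2.6938] v=[-2.4775]
Step 48: x=[2.5725] v=[-2.4264]
Step 49: x=[2.4540] v=[-2.3709]
Step 50: x=[2.3385] v=[-2.3110]
Step 51: x=[2.2262] v=[-2.2469]
Step 52: x=[2.1173] v=[-2.1788]
Step 53: x=[2.0120] v=[-2.1067]
Step 54: x=[1.9105] v=[-2.0308]
Step 55: x=[1.8129] v=[-1.9512]
Step 56: x=[1.7195] v=[-1.8680]
Step 57: x=[1.6304] v=[-1.7814]
Step 58: x=[1.5458] v=[-1.6916]
Step 59: x=[1.4659] v=[-1.5987]
v[0] did not become non-negative within 59 steps; using fallback time=2.9500

Answer: 2.9500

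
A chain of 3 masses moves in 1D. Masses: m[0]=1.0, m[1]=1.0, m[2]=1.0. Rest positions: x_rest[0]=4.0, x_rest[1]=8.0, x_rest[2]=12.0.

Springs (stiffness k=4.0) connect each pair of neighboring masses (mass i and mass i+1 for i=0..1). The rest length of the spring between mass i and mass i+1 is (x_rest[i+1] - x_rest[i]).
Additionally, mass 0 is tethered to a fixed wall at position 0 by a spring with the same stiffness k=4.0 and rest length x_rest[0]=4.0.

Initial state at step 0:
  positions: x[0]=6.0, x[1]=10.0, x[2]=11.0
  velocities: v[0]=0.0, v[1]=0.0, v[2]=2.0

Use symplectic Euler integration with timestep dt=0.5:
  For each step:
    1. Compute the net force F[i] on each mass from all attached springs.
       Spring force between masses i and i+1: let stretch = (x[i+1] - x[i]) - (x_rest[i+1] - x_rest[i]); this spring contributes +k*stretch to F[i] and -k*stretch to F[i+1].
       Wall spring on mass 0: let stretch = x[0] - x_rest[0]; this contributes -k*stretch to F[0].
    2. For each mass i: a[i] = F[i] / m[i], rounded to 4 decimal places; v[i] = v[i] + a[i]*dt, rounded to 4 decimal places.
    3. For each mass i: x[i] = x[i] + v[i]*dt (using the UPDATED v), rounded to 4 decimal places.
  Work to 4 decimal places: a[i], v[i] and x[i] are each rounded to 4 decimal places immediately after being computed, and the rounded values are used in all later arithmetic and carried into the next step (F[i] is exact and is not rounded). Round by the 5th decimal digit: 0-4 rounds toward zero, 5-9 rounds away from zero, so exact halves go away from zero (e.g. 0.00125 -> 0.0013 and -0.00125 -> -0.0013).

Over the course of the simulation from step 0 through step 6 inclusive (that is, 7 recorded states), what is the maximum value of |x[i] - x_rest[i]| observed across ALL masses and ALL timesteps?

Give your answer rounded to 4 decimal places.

Step 0: x=[6.0000 10.0000 11.0000] v=[0.0000 0.0000 2.0000]
Step 1: x=[4.0000 7.0000 15.0000] v=[-4.0000 -6.0000 8.0000]
Step 2: x=[1.0000 9.0000 15.0000] v=[-6.0000 4.0000 0.0000]
Step 3: x=[5.0000 9.0000 13.0000] v=[8.0000 0.0000 -4.0000]
Step 4: x=[8.0000 9.0000 11.0000] v=[6.0000 0.0000 -4.0000]
Step 5: x=[4.0000 10.0000 11.0000] v=[-8.0000 2.0000 0.0000]
Step 6: x=[2.0000 6.0000 14.0000] v=[-4.0000 -8.0000 6.0000]
Max displacement = 4.0000

Answer: 4.0000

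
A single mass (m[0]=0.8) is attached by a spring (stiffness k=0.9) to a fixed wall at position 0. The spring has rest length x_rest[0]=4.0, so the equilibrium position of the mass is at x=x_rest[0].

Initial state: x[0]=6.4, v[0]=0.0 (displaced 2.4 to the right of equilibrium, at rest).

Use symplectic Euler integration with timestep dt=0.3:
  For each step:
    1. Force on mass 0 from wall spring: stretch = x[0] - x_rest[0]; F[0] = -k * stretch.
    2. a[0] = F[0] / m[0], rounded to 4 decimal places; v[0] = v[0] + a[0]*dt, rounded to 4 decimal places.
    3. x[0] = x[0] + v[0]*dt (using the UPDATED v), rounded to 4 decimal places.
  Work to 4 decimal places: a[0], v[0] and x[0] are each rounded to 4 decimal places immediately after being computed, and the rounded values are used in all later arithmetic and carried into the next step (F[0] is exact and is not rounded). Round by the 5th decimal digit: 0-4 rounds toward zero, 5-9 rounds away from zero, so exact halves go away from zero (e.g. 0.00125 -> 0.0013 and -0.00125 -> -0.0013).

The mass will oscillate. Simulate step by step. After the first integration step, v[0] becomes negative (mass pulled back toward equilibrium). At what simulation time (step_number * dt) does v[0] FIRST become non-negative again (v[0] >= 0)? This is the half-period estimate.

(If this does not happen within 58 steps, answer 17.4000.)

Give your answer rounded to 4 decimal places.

Answer: 3.0000

Derivation:
Step 0: x=[6.4000] v=[0.0000]
Step 1: x=[6.1570] v=[-0.8100]
Step 2: x=[5.6956] v=[-1.5380]
Step 3: x=[5.0625] v=[-2.1103]
Step 4: x=[4.3218] v=[-2.4689]
Step 5: x=[3.5486] v=[-2.5775]
Step 6: x=[2.8210] v=[-2.4252]
Step 7: x=[2.2128] v=[-2.0273]
Step 8: x=[1.7856] v=[-1.4241]
Step 9: x=[1.5826] v=[-0.6767]
Step 10: x=[1.6244] v=[0.1392]
First v>=0 after going negative at step 10, time=3.0000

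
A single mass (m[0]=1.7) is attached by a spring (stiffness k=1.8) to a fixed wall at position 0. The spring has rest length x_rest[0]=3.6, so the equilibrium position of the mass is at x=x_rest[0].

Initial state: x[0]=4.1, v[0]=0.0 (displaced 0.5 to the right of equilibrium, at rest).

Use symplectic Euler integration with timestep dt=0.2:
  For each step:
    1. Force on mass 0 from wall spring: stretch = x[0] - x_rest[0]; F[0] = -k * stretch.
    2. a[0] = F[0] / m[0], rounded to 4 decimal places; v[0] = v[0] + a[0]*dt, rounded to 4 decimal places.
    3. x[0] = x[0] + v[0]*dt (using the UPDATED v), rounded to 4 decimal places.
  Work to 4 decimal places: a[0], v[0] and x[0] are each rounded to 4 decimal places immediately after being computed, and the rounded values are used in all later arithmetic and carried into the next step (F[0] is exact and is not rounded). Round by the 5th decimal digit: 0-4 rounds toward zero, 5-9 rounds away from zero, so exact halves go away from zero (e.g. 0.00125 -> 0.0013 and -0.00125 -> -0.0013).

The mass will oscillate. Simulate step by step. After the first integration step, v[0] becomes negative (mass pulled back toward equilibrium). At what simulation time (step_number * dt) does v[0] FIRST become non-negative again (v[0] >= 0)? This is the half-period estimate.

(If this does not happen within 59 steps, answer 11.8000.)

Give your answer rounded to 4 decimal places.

Answer: 3.2000

Derivation:
Step 0: x=[4.1000] v=[0.0000]
Step 1: x=[4.0788] v=[-0.1059]
Step 2: x=[4.0373] v=[-0.2073]
Step 3: x=[3.9773] v=[-0.2999]
Step 4: x=[3.9013] v=[-0.3798]
Step 5: x=[3.8126] v=[-0.4436]
Step 6: x=[3.7149] v=[-0.4886]
Step 7: x=[3.6123] v=[-0.5129]
Step 8: x=[3.5092] v=[-0.5155]
Step 9: x=[3.4099] v=[-0.4963]
Step 10: x=[3.3187] v=[-0.4560]
Step 11: x=[3.2394] v=[-0.3964]
Step 12: x=[3.1754] v=[-0.3200]
Step 13: x=[3.1294] v=[-0.2301]
Step 14: x=[3.1033] v=[-0.1304]
Step 15: x=[3.0983] v=[-0.0252]
Step 16: x=[3.1145] v=[0.0810]
First v>=0 after going negative at step 16, time=3.2000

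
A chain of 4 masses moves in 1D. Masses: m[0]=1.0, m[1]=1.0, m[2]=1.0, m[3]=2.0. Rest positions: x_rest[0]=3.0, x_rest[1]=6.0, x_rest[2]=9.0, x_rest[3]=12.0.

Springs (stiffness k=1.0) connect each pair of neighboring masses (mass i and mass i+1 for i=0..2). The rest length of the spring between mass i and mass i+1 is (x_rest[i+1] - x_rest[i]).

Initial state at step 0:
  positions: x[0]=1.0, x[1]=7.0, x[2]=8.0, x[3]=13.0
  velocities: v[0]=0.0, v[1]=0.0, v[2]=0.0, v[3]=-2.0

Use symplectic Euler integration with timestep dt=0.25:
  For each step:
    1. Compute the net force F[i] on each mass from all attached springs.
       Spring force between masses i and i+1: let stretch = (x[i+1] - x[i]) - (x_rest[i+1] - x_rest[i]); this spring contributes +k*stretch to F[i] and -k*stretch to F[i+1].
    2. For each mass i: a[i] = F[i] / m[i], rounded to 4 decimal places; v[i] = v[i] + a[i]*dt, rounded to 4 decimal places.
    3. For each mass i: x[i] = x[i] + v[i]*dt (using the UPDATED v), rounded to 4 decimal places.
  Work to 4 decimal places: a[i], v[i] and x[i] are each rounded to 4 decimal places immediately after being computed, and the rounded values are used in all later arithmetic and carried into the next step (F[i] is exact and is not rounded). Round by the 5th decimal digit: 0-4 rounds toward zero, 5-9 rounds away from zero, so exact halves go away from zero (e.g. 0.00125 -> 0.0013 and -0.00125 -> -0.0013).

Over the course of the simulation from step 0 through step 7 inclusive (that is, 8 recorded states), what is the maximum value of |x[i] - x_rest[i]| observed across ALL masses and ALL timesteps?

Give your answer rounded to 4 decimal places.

Step 0: x=[1.0000 7.0000 8.0000 13.0000] v=[0.0000 0.0000 0.0000 -2.0000]
Step 1: x=[1.1875 6.6875 8.2500 12.4375] v=[0.7500 -1.2500 1.0000 -2.2500]
Step 2: x=[1.5313 6.1289 8.6641 11.8379] v=[1.3750 -2.2344 1.6563 -2.3985]
Step 3: x=[1.9749 5.4414 9.1181 11.2329] v=[1.7744 -2.7500 1.8160 -2.4202]
Step 4: x=[2.4477 4.7670 9.4745 10.6555] v=[1.8910 -2.6975 1.4255 -2.3096]
Step 5: x=[2.8779 4.2419 9.6105 10.1350] v=[1.7208 -2.1005 0.5439 -2.0822]
Step 6: x=[3.2059 3.9671 9.4437 9.6918] v=[1.3118 -1.0994 -0.6671 -1.7728]
Step 7: x=[3.3939 3.9870 8.9502 9.3346] v=[0.7521 0.0795 -1.9742 -1.4288]
Max displacement = 2.6654

Answer: 2.6654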